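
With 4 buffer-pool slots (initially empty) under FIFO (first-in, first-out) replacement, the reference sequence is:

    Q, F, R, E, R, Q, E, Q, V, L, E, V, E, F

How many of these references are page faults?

Q -> fault, frames [Q]
F -> fault, frames [Q, F]
R -> fault, frames [Q, F, R]
E -> fault, frames [Q, F, R, E]
R -> hit
Q -> hit
E -> hit
Q -> hit
V -> fault, evict Q, frames [F, R, E, V]
L -> fault, evict F, frames [R, E, V, L]
E -> hit
V -> hit
E -> hit
F -> fault, evict R, frames [E, V, L, F]
Page faults: 7.

7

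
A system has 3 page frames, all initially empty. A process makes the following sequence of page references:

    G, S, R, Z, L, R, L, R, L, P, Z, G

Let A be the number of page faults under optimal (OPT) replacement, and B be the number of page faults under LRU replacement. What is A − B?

-1

Under OPT: F F F F F . . . . F . F → 7 faults.
Under LRU: F F F F F . . . . F F F → 8 faults.
A − B = 7 − 8 = -1.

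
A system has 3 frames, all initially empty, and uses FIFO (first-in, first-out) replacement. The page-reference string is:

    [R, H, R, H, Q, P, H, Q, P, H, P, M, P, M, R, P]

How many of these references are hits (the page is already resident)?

10

R: miss, frames [R]
H: miss, frames [R, H]
R: hit
H: hit
Q: miss, frames [R, H, Q]
P: miss, evict R, frames [H, Q, P]
H: hit
Q: hit
P: hit
H: hit
P: hit
M: miss, evict H, frames [Q, P, M]
P: hit
M: hit
R: miss, evict Q, frames [P, M, R]
P: hit
Hits: 10.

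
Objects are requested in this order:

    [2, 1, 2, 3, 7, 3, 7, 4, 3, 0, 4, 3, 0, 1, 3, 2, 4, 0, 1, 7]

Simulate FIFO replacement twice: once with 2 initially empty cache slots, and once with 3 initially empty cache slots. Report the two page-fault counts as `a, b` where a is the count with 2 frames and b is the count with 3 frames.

2 frames: F F . F F . . F F F F F F F F F F F F F → 17 faults.
3 frames: F F . F F . . F . F . F . F . F F F F F → 13 faults.
13 < 17: adding a frame reduced faults, as is typical.

17, 13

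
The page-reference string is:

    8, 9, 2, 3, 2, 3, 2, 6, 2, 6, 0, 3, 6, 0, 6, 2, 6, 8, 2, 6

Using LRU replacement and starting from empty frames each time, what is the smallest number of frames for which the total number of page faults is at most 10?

f=1: 20 faults
f=2: 13 faults
f=3: 9 faults
f=4: 7 faults
f=5: 7 faults
f=6: 6 faults
Smallest f with faults ≤ 10 is 3.

3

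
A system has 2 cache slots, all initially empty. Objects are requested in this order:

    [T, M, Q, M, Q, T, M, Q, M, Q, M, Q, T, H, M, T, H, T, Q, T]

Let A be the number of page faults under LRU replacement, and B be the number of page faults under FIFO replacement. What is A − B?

-1

Under LRU: F F F . . F F F . . . . F F F F F . F . → 12 faults.
Under FIFO: F F F . . F F F . . . . F F F F F . F F → 13 faults.
A − B = 12 − 13 = -1.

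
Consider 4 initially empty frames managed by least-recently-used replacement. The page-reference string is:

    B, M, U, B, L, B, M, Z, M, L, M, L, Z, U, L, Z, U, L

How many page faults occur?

B -> miss, frames (B)
M -> miss, frames (B M)
U -> miss, frames (B M U)
B -> hit
L -> miss, frames (M U B L)
B -> hit
M -> hit
Z -> miss, evict U, frames (L B M Z)
M -> hit
L -> hit
M -> hit
L -> hit
Z -> hit
U -> miss, evict B, frames (M L Z U)
L -> hit
Z -> hit
U -> hit
L -> hit
Page faults: 6.

6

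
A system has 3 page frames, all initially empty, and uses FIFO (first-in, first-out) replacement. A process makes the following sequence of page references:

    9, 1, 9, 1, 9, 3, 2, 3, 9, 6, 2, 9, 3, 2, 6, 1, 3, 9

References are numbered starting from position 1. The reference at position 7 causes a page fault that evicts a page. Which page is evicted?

9

pos 1: 9: miss, frames [9]
pos 2: 1: miss, frames [9, 1]
pos 3: 9: hit
pos 4: 1: hit
pos 5: 9: hit
pos 6: 3: miss, frames [9, 1, 3]
pos 7: 2: miss, evict 9, frames [1, 3, 2]
At position 7, page 9 is evicted.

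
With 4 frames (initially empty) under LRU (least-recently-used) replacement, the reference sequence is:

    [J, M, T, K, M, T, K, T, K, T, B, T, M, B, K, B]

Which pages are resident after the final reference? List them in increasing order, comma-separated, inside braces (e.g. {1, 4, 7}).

{B, K, M, T}

J -> fault, frames (J)
M -> fault, frames (J M)
T -> fault, frames (J M T)
K -> fault, frames (J M T K)
M -> hit
T -> hit
K -> hit
T -> hit
K -> hit
T -> hit
B -> fault, evict J, frames (M K T B)
T -> hit
M -> hit
B -> hit
K -> hit
B -> hit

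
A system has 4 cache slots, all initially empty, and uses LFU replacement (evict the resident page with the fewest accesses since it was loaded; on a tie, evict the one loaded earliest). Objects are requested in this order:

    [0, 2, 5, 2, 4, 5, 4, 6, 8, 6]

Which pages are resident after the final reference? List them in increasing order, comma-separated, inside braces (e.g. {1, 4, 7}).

{2, 4, 5, 6}

0 -> miss, frames [0]
2 -> miss, frames [0, 2]
5 -> miss, frames [0, 2, 5]
2 -> hit
4 -> miss, frames [0, 2, 5, 4]
5 -> hit
4 -> hit
6 -> miss, evict 0, frames [2, 5, 4, 6]
8 -> miss, evict 6, frames [2, 5, 4, 8]
6 -> miss, evict 8, frames [2, 5, 4, 6]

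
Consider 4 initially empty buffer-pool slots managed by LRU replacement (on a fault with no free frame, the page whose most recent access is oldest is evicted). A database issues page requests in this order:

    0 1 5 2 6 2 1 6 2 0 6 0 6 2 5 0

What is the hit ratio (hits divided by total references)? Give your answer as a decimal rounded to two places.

0 -> miss, frames (0)
1 -> miss, frames (0 1)
5 -> miss, frames (0 1 5)
2 -> miss, frames (0 1 5 2)
6 -> miss, evict 0, frames (1 5 2 6)
2 -> hit
1 -> hit
6 -> hit
2 -> hit
0 -> miss, evict 5, frames (1 6 2 0)
6 -> hit
0 -> hit
6 -> hit
2 -> hit
5 -> miss, evict 1, frames (0 6 2 5)
0 -> hit
Hits: 9 of 16 references → 9/16 = 0.5625.

0.56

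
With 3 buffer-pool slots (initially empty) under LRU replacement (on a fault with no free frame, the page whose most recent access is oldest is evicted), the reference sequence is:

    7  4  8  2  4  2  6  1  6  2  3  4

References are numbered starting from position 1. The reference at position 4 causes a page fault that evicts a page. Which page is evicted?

7

pos 1: 7: miss, frames {7}
pos 2: 4: miss, frames {7,4}
pos 3: 8: miss, frames {7,4,8}
pos 4: 2: miss, evict 7, frames {4,8,2}
At position 4, page 7 is evicted.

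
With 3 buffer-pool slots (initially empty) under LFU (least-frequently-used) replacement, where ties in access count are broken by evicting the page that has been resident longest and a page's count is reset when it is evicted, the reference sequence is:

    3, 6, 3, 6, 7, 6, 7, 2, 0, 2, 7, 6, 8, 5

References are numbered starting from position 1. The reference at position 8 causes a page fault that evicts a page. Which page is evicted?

pos 1: 3 → fault, frames [3]
pos 2: 6 → fault, frames [3, 6]
pos 3: 3 → hit
pos 4: 6 → hit
pos 5: 7 → fault, frames [3, 6, 7]
pos 6: 6 → hit
pos 7: 7 → hit
pos 8: 2 → fault, evict 3, frames [6, 7, 2]
At position 8, page 3 is evicted.

3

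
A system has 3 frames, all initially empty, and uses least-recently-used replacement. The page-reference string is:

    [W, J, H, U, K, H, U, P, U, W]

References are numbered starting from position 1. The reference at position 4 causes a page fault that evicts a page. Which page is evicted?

pos 1: W -> fault, frames (W)
pos 2: J -> fault, frames (W J)
pos 3: H -> fault, frames (W J H)
pos 4: U -> fault, evict W, frames (J H U)
At position 4, page W is evicted.

W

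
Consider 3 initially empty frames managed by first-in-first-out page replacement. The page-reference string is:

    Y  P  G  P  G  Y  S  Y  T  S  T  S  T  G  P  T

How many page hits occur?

Y -> miss, frames [Y]
P -> miss, frames [Y, P]
G -> miss, frames [Y, P, G]
P -> hit
G -> hit
Y -> hit
S -> miss, evict Y, frames [P, G, S]
Y -> miss, evict P, frames [G, S, Y]
T -> miss, evict G, frames [S, Y, T]
S -> hit
T -> hit
S -> hit
T -> hit
G -> miss, evict S, frames [Y, T, G]
P -> miss, evict Y, frames [T, G, P]
T -> hit
Hits: 8.

8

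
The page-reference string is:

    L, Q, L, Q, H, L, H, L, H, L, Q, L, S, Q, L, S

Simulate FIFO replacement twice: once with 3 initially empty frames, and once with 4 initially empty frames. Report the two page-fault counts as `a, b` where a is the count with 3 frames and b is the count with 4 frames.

3 frames: F F . . F . . . . . . . F . F . → 5 faults.
4 frames: F F . . F . . . . . . . F . . . → 4 faults.
4 < 5: adding a frame reduced faults, as is typical.

5, 4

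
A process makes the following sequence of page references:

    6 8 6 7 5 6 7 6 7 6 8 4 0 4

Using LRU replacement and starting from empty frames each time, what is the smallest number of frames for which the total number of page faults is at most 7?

3

f=1: 14 faults
f=2: 9 faults
f=3: 7 faults
f=4: 6 faults
f=5: 6 faults
f=6: 6 faults
Smallest f with faults ≤ 7 is 3.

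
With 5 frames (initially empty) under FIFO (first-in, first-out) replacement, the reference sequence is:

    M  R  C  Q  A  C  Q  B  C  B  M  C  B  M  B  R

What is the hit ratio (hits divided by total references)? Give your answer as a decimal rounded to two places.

0.50

M -> miss, frames [M]
R -> miss, frames [M, R]
C -> miss, frames [M, R, C]
Q -> miss, frames [M, R, C, Q]
A -> miss, frames [M, R, C, Q, A]
C -> hit
Q -> hit
B -> miss, evict M, frames [R, C, Q, A, B]
C -> hit
B -> hit
M -> miss, evict R, frames [C, Q, A, B, M]
C -> hit
B -> hit
M -> hit
B -> hit
R -> miss, evict C, frames [Q, A, B, M, R]
Hits: 8 of 16 references → 8/16 = 0.5000.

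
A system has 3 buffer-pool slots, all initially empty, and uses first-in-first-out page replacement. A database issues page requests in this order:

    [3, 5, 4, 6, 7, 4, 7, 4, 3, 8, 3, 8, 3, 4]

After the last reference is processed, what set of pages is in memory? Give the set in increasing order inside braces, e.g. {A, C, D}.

{3, 4, 8}

3 -> miss, frames (3)
5 -> miss, frames (3 5)
4 -> miss, frames (3 5 4)
6 -> miss, evict 3, frames (5 4 6)
7 -> miss, evict 5, frames (4 6 7)
4 -> hit
7 -> hit
4 -> hit
3 -> miss, evict 4, frames (6 7 3)
8 -> miss, evict 6, frames (7 3 8)
3 -> hit
8 -> hit
3 -> hit
4 -> miss, evict 7, frames (3 8 4)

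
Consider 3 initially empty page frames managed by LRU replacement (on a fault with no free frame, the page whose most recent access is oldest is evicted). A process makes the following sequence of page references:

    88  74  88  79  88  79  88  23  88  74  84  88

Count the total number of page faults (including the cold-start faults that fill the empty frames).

88 → miss, frames (88)
74 → miss, frames (88 74)
88 → hit
79 → miss, frames (74 88 79)
88 → hit
79 → hit
88 → hit
23 → miss, evict 74, frames (79 88 23)
88 → hit
74 → miss, evict 79, frames (23 88 74)
84 → miss, evict 23, frames (88 74 84)
88 → hit
Page faults: 6.

6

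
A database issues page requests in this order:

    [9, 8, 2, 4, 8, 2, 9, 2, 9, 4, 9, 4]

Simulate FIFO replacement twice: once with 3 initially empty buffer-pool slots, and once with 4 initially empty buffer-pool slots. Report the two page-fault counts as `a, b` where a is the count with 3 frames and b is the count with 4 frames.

3 frames: F F F F . . F . . . . . → 5 faults.
4 frames: F F F F . . . . . . . . → 4 faults.
4 < 5: adding a frame reduced faults, as is typical.

5, 4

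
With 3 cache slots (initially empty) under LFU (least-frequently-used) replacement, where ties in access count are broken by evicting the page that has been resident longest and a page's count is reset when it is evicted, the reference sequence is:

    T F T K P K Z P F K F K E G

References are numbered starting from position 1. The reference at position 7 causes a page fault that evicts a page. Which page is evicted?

P

pos 1: T: miss, frames (T)
pos 2: F: miss, frames (T F)
pos 3: T: hit
pos 4: K: miss, frames (T F K)
pos 5: P: miss, evict F, frames (T K P)
pos 6: K: hit
pos 7: Z: miss, evict P, frames (T K Z)
At position 7, page P is evicted.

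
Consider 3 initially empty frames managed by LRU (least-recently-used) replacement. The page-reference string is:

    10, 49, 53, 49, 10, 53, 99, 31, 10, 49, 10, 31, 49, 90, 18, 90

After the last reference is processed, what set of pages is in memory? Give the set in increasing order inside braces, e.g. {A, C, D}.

{18, 49, 90}

10 -> fault, frames (10)
49 -> fault, frames (10 49)
53 -> fault, frames (10 49 53)
49 -> hit
10 -> hit
53 -> hit
99 -> fault, evict 49, frames (10 53 99)
31 -> fault, evict 10, frames (53 99 31)
10 -> fault, evict 53, frames (99 31 10)
49 -> fault, evict 99, frames (31 10 49)
10 -> hit
31 -> hit
49 -> hit
90 -> fault, evict 10, frames (31 49 90)
18 -> fault, evict 31, frames (49 90 18)
90 -> hit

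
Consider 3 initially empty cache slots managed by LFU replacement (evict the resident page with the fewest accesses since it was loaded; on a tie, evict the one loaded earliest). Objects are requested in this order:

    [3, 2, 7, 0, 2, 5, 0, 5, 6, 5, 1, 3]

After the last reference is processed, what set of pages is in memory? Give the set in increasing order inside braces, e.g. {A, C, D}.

{0, 3, 5}

3 -> miss, frames {3}
2 -> miss, frames {3,2}
7 -> miss, frames {3,2,7}
0 -> miss, evict 3, frames {2,7,0}
2 -> hit
5 -> miss, evict 7, frames {2,0,5}
0 -> hit
5 -> hit
6 -> miss, evict 2, frames {0,5,6}
5 -> hit
1 -> miss, evict 6, frames {0,5,1}
3 -> miss, evict 1, frames {0,5,3}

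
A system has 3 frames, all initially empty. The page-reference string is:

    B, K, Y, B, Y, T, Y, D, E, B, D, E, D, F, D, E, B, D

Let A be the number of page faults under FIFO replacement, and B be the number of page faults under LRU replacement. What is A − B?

Under FIFO: F F F . . F . F F F . . . F F F F . → 11 faults.
Under LRU: F F F . . F . F F F . . . F . . F . → 9 faults.
A − B = 11 − 9 = 2.

2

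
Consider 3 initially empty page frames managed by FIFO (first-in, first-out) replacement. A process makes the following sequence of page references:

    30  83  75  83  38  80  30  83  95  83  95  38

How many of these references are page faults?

30 -> fault, frames [30]
83 -> fault, frames [30, 83]
75 -> fault, frames [30, 83, 75]
83 -> hit
38 -> fault, evict 30, frames [83, 75, 38]
80 -> fault, evict 83, frames [75, 38, 80]
30 -> fault, evict 75, frames [38, 80, 30]
83 -> fault, evict 38, frames [80, 30, 83]
95 -> fault, evict 80, frames [30, 83, 95]
83 -> hit
95 -> hit
38 -> fault, evict 30, frames [83, 95, 38]
Page faults: 9.

9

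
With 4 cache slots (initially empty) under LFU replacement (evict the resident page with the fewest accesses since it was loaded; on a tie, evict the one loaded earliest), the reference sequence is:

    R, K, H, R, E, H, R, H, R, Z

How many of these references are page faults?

5

R -> fault, frames (R)
K -> fault, frames (R K)
H -> fault, frames (R K H)
R -> hit
E -> fault, frames (R K H E)
H -> hit
R -> hit
H -> hit
R -> hit
Z -> fault, evict K, frames (R H E Z)
Page faults: 5.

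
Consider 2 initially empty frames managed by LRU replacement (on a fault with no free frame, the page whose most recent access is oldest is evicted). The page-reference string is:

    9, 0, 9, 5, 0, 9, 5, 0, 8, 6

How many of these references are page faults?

9: miss, frames [9]
0: miss, frames [9, 0]
9: hit
5: miss, evict 0, frames [9, 5]
0: miss, evict 9, frames [5, 0]
9: miss, evict 5, frames [0, 9]
5: miss, evict 0, frames [9, 5]
0: miss, evict 9, frames [5, 0]
8: miss, evict 5, frames [0, 8]
6: miss, evict 0, frames [8, 6]
Page faults: 9.

9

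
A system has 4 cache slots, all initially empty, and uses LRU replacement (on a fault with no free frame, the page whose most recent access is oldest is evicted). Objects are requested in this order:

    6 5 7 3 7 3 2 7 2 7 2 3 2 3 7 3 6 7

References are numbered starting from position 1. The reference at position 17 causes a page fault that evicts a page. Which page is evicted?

5

pos 1: 6 → miss, frames [6]
pos 2: 5 → miss, frames [6, 5]
pos 3: 7 → miss, frames [6, 5, 7]
pos 4: 3 → miss, frames [6, 5, 7, 3]
pos 5: 7 → hit
pos 6: 3 → hit
pos 7: 2 → miss, evict 6, frames [5, 7, 3, 2]
pos 8: 7 → hit
pos 9: 2 → hit
pos 10: 7 → hit
pos 11: 2 → hit
pos 12: 3 → hit
pos 13: 2 → hit
pos 14: 3 → hit
pos 15: 7 → hit
pos 16: 3 → hit
pos 17: 6 → miss, evict 5, frames [2, 7, 3, 6]
At position 17, page 5 is evicted.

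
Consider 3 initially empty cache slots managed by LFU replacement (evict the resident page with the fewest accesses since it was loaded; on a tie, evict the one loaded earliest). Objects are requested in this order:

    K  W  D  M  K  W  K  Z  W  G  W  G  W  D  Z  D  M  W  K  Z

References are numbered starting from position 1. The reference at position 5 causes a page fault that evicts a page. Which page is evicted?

W

pos 1: K: fault, frames [K]
pos 2: W: fault, frames [K, W]
pos 3: D: fault, frames [K, W, D]
pos 4: M: fault, evict K, frames [W, D, M]
pos 5: K: fault, evict W, frames [D, M, K]
At position 5, page W is evicted.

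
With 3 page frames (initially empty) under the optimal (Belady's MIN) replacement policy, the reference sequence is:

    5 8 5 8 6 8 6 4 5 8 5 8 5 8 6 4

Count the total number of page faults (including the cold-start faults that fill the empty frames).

5 → miss, frames {5}
8 → miss, frames {5,8}
5 → hit
8 → hit
6 → miss, frames {5,8,6}
8 → hit
6 → hit
4 → miss, evict 6, frames {5,8,4}
5 → hit
8 → hit
5 → hit
8 → hit
5 → hit
8 → hit
6 → miss, evict 8, frames {5,4,6}
4 → hit
Page faults: 5.

5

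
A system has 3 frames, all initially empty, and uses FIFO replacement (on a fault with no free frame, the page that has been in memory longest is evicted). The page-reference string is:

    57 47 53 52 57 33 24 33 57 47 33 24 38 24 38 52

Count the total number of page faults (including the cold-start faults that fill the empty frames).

57 → fault, frames (57)
47 → fault, frames (57 47)
53 → fault, frames (57 47 53)
52 → fault, evict 57, frames (47 53 52)
57 → fault, evict 47, frames (53 52 57)
33 → fault, evict 53, frames (52 57 33)
24 → fault, evict 52, frames (57 33 24)
33 → hit
57 → hit
47 → fault, evict 57, frames (33 24 47)
33 → hit
24 → hit
38 → fault, evict 33, frames (24 47 38)
24 → hit
38 → hit
52 → fault, evict 24, frames (47 38 52)
Page faults: 10.

10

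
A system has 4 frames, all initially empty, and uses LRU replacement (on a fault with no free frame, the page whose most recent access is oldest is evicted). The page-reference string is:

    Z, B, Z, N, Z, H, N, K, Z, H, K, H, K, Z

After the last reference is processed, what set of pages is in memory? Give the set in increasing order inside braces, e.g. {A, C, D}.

{H, K, N, Z}

Z: miss, frames (Z)
B: miss, frames (Z B)
Z: hit
N: miss, frames (B Z N)
Z: hit
H: miss, frames (B N Z H)
N: hit
K: miss, evict B, frames (Z H N K)
Z: hit
H: hit
K: hit
H: hit
K: hit
Z: hit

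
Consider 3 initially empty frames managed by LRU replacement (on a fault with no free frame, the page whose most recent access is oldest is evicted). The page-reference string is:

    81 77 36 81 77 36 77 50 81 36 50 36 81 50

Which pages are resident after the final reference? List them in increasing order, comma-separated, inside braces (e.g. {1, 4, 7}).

{36, 50, 81}

81 → miss, frames (81)
77 → miss, frames (81 77)
36 → miss, frames (81 77 36)
81 → hit
77 → hit
36 → hit
77 → hit
50 → miss, evict 81, frames (36 77 50)
81 → miss, evict 36, frames (77 50 81)
36 → miss, evict 77, frames (50 81 36)
50 → hit
36 → hit
81 → hit
50 → hit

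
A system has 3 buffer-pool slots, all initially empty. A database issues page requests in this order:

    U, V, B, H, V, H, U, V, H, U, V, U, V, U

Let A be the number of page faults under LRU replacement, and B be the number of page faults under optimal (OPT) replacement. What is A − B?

1

Under LRU: F F F F . . F . . . . . . . → 5 faults.
Under OPT: F F F F . . . . . . . . . . → 4 faults.
A − B = 5 − 4 = 1.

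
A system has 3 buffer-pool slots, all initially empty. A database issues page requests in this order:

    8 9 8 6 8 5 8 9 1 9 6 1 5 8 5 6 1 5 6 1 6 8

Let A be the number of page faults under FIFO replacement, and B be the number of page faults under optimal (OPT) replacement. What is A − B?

Under FIFO: F F . F . F F F F . F . F F . . F . F . . . → 12 faults.
Under OPT: F F . F . F . . F . F . . F . . F . . . . F → 9 faults.
A − B = 12 − 9 = 3.

3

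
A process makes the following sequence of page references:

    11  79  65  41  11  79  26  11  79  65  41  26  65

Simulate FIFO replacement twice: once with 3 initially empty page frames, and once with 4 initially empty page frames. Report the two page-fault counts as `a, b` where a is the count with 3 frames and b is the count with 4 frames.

3 frames: F F F F F F F . . F F . . → 9 faults.
4 frames: F F F F . . F F F F F F . → 10 faults.
10 > 9: adding a frame increased faults — Belady's anomaly.

9, 10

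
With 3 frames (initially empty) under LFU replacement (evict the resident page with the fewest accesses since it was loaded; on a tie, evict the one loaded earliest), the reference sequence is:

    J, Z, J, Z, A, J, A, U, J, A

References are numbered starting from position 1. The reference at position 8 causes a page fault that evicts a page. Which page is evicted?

Z

pos 1: J -> miss, frames [J]
pos 2: Z -> miss, frames [J, Z]
pos 3: J -> hit
pos 4: Z -> hit
pos 5: A -> miss, frames [J, Z, A]
pos 6: J -> hit
pos 7: A -> hit
pos 8: U -> miss, evict Z, frames [J, A, U]
At position 8, page Z is evicted.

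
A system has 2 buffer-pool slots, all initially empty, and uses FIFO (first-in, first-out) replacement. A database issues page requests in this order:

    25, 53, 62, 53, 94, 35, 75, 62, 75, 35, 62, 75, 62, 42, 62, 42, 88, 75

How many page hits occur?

25 → miss, frames {25}
53 → miss, frames {25,53}
62 → miss, evict 25, frames {53,62}
53 → hit
94 → miss, evict 53, frames {62,94}
35 → miss, evict 62, frames {94,35}
75 → miss, evict 94, frames {35,75}
62 → miss, evict 35, frames {75,62}
75 → hit
35 → miss, evict 75, frames {62,35}
62 → hit
75 → miss, evict 62, frames {35,75}
62 → miss, evict 35, frames {75,62}
42 → miss, evict 75, frames {62,42}
62 → hit
42 → hit
88 → miss, evict 62, frames {42,88}
75 → miss, evict 42, frames {88,75}
Hits: 5.

5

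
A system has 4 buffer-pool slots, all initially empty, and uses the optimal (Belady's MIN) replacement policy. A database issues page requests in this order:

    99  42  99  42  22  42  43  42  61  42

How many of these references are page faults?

99: miss, frames (99)
42: miss, frames (99 42)
99: hit
42: hit
22: miss, frames (99 42 22)
42: hit
43: miss, frames (99 42 22 43)
42: hit
61: miss, evict 43, frames (99 42 22 61)
42: hit
Page faults: 5.

5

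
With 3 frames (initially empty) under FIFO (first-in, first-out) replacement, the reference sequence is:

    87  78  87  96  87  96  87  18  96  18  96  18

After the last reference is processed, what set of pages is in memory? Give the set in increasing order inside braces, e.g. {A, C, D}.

87 → miss, frames (87)
78 → miss, frames (87 78)
87 → hit
96 → miss, frames (87 78 96)
87 → hit
96 → hit
87 → hit
18 → miss, evict 87, frames (78 96 18)
96 → hit
18 → hit
96 → hit
18 → hit

{18, 78, 96}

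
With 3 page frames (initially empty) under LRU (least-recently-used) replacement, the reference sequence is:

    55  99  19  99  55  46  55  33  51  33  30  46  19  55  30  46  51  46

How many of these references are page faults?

55: fault, frames [55]
99: fault, frames [55, 99]
19: fault, frames [55, 99, 19]
99: hit
55: hit
46: fault, evict 19, frames [99, 55, 46]
55: hit
33: fault, evict 99, frames [46, 55, 33]
51: fault, evict 46, frames [55, 33, 51]
33: hit
30: fault, evict 55, frames [51, 33, 30]
46: fault, evict 51, frames [33, 30, 46]
19: fault, evict 33, frames [30, 46, 19]
55: fault, evict 30, frames [46, 19, 55]
30: fault, evict 46, frames [19, 55, 30]
46: fault, evict 19, frames [55, 30, 46]
51: fault, evict 55, frames [30, 46, 51]
46: hit
Page faults: 13.

13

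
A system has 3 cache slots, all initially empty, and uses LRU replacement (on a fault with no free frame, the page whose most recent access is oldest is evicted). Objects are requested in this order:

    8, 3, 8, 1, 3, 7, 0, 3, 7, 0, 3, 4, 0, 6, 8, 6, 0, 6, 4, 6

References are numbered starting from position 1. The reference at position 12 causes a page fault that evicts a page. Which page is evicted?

7

pos 1: 8 -> fault, frames (8)
pos 2: 3 -> fault, frames (8 3)
pos 3: 8 -> hit
pos 4: 1 -> fault, frames (3 8 1)
pos 5: 3 -> hit
pos 6: 7 -> fault, evict 8, frames (1 3 7)
pos 7: 0 -> fault, evict 1, frames (3 7 0)
pos 8: 3 -> hit
pos 9: 7 -> hit
pos 10: 0 -> hit
pos 11: 3 -> hit
pos 12: 4 -> fault, evict 7, frames (0 3 4)
At position 12, page 7 is evicted.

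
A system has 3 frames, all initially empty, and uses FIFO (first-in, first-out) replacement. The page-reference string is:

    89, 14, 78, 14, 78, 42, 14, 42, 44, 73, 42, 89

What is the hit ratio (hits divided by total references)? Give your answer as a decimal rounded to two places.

89: fault, frames {89}
14: fault, frames {89,14}
78: fault, frames {89,14,78}
14: hit
78: hit
42: fault, evict 89, frames {14,78,42}
14: hit
42: hit
44: fault, evict 14, frames {78,42,44}
73: fault, evict 78, frames {42,44,73}
42: hit
89: fault, evict 42, frames {44,73,89}
Hits: 5 of 12 references → 5/12 = 0.4167.

0.42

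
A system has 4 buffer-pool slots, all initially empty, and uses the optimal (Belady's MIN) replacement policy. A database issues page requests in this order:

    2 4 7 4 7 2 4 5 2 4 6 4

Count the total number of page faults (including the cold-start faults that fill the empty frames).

5

2 -> fault, frames [2]
4 -> fault, frames [2, 4]
7 -> fault, frames [2, 4, 7]
4 -> hit
7 -> hit
2 -> hit
4 -> hit
5 -> fault, frames [2, 4, 7, 5]
2 -> hit
4 -> hit
6 -> fault, evict 5, frames [2, 4, 7, 6]
4 -> hit
Page faults: 5.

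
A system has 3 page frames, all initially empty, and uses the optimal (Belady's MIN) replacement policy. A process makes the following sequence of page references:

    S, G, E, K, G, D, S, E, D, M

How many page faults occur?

S: miss, frames [S]
G: miss, frames [S, G]
E: miss, frames [S, G, E]
K: miss, evict E, frames [S, G, K]
G: hit
D: miss, evict K, frames [S, G, D]
S: hit
E: miss, evict G, frames [S, D, E]
D: hit
M: miss, evict E, frames [S, D, M]
Page faults: 7.

7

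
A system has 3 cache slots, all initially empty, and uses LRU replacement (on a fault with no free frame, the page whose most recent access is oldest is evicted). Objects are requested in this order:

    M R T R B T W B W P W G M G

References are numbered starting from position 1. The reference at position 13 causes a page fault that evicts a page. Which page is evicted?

P

pos 1: M -> miss, frames (M)
pos 2: R -> miss, frames (M R)
pos 3: T -> miss, frames (M R T)
pos 4: R -> hit
pos 5: B -> miss, evict M, frames (T R B)
pos 6: T -> hit
pos 7: W -> miss, evict R, frames (B T W)
pos 8: B -> hit
pos 9: W -> hit
pos 10: P -> miss, evict T, frames (B W P)
pos 11: W -> hit
pos 12: G -> miss, evict B, frames (P W G)
pos 13: M -> miss, evict P, frames (W G M)
At position 13, page P is evicted.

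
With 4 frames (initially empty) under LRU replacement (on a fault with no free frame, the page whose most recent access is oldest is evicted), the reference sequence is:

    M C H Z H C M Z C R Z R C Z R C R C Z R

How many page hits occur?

15

M -> miss, frames [M]
C -> miss, frames [M, C]
H -> miss, frames [M, C, H]
Z -> miss, frames [M, C, H, Z]
H -> hit
C -> hit
M -> hit
Z -> hit
C -> hit
R -> miss, evict H, frames [M, Z, C, R]
Z -> hit
R -> hit
C -> hit
Z -> hit
R -> hit
C -> hit
R -> hit
C -> hit
Z -> hit
R -> hit
Hits: 15.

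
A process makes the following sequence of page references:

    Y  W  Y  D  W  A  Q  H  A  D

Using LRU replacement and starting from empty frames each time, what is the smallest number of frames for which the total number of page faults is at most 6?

5

f=1: 10 faults
f=2: 9 faults
f=3: 7 faults
f=4: 7 faults
f=5: 6 faults
f=6: 6 faults
Smallest f with faults ≤ 6 is 5.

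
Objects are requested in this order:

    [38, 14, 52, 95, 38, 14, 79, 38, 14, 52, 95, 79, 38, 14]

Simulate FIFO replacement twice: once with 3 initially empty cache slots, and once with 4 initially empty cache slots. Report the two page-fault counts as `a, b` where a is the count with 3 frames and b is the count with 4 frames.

11, 12

3 frames: F F F F F F F . . F F . F F → 11 faults.
4 frames: F F F F . . F F F F F F F F → 12 faults.
12 > 11: adding a frame increased faults — Belady's anomaly.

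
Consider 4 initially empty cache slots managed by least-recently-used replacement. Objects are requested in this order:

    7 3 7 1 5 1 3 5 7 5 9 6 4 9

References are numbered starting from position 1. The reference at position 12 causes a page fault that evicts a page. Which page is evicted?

3

pos 1: 7: fault, frames {7}
pos 2: 3: fault, frames {7,3}
pos 3: 7: hit
pos 4: 1: fault, frames {3,7,1}
pos 5: 5: fault, frames {3,7,1,5}
pos 6: 1: hit
pos 7: 3: hit
pos 8: 5: hit
pos 9: 7: hit
pos 10: 5: hit
pos 11: 9: fault, evict 1, frames {3,7,5,9}
pos 12: 6: fault, evict 3, frames {7,5,9,6}
At position 12, page 3 is evicted.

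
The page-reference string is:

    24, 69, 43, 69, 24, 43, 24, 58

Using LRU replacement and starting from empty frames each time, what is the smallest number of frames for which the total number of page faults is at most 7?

f=1: 8 faults
f=2: 6 faults
f=3: 4 faults
f=4: 4 faults
Smallest f with faults ≤ 7 is 2.

2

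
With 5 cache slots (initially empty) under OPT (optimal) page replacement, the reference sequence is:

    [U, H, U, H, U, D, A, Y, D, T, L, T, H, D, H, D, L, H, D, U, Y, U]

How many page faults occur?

U: fault, frames [U]
H: fault, frames [U, H]
U: hit
H: hit
U: hit
D: fault, frames [U, H, D]
A: fault, frames [U, H, D, A]
Y: fault, frames [U, H, D, A, Y]
D: hit
T: fault, evict A, frames [U, H, D, Y, T]
L: fault, evict Y, frames [U, H, D, T, L]
T: hit
H: hit
D: hit
H: hit
D: hit
L: hit
H: hit
D: hit
U: hit
Y: fault, evict L, frames [U, H, D, T, Y]
U: hit
Page faults: 8.

8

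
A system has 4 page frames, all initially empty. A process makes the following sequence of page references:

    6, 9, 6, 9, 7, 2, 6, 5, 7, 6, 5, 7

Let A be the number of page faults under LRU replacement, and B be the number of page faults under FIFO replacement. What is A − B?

Under LRU: F F . . F F . F . . . . → 5 faults.
Under FIFO: F F . . F F . F . F . . → 6 faults.
A − B = 5 − 6 = -1.

-1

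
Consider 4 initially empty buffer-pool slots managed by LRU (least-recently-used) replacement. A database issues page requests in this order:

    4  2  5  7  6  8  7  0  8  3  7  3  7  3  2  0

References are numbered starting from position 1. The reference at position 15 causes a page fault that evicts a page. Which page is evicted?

pos 1: 4 -> fault, frames (4)
pos 2: 2 -> fault, frames (4 2)
pos 3: 5 -> fault, frames (4 2 5)
pos 4: 7 -> fault, frames (4 2 5 7)
pos 5: 6 -> fault, evict 4, frames (2 5 7 6)
pos 6: 8 -> fault, evict 2, frames (5 7 6 8)
pos 7: 7 -> hit
pos 8: 0 -> fault, evict 5, frames (6 8 7 0)
pos 9: 8 -> hit
pos 10: 3 -> fault, evict 6, frames (7 0 8 3)
pos 11: 7 -> hit
pos 12: 3 -> hit
pos 13: 7 -> hit
pos 14: 3 -> hit
pos 15: 2 -> fault, evict 0, frames (8 7 3 2)
At position 15, page 0 is evicted.

0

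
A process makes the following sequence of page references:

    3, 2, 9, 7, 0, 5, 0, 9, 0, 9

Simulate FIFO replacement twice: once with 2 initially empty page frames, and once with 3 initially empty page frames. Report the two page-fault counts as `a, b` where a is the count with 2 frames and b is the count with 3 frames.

8, 7

2 frames: F F F F F F . F F . → 8 faults.
3 frames: F F F F F F . F . . → 7 faults.
7 < 8: adding a frame reduced faults, as is typical.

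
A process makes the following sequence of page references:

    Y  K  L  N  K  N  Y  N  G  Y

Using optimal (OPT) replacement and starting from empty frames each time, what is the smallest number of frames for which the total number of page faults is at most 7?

2

f=1: 10 faults
f=2: 6 faults
f=3: 5 faults
f=4: 5 faults
f=5: 5 faults
Smallest f with faults ≤ 7 is 2.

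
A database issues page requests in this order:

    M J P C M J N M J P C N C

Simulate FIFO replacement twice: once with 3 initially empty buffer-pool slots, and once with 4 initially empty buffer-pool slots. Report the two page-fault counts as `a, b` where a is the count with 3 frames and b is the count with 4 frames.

9, 10

3 frames: F F F F F F F . . F F . . → 9 faults.
4 frames: F F F F . . F F F F F F . → 10 faults.
10 > 9: adding a frame increased faults — Belady's anomaly.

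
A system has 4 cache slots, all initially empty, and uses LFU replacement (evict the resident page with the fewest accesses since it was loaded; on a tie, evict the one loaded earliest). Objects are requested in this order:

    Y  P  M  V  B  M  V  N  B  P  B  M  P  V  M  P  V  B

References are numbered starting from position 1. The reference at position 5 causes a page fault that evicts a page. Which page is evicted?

Y

pos 1: Y: miss, frames {Y}
pos 2: P: miss, frames {Y,P}
pos 3: M: miss, frames {Y,P,M}
pos 4: V: miss, frames {Y,P,M,V}
pos 5: B: miss, evict Y, frames {P,M,V,B}
At position 5, page Y is evicted.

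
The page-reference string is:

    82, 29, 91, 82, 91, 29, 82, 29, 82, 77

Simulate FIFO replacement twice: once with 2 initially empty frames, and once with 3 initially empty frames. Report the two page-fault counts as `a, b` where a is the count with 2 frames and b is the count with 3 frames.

6, 4

2 frames: F F F F . F . . . F → 6 faults.
3 frames: F F F . . . . . . F → 4 faults.
4 < 6: adding a frame reduced faults, as is typical.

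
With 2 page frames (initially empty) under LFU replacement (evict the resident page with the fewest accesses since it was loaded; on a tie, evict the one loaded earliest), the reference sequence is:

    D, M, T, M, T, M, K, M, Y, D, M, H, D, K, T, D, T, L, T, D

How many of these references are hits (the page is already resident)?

5

D -> fault, frames [D]
M -> fault, frames [D, M]
T -> fault, evict D, frames [M, T]
M -> hit
T -> hit
M -> hit
K -> fault, evict T, frames [M, K]
M -> hit
Y -> fault, evict K, frames [M, Y]
D -> fault, evict Y, frames [M, D]
M -> hit
H -> fault, evict D, frames [M, H]
D -> fault, evict H, frames [M, D]
K -> fault, evict D, frames [M, K]
T -> fault, evict K, frames [M, T]
D -> fault, evict T, frames [M, D]
T -> fault, evict D, frames [M, T]
L -> fault, evict T, frames [M, L]
T -> fault, evict L, frames [M, T]
D -> fault, evict T, frames [M, D]
Hits: 5.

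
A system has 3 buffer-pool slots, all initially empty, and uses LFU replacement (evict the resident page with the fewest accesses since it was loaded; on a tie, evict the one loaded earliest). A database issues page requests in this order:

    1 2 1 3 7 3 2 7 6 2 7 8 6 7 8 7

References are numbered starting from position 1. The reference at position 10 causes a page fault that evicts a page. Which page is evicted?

6

pos 1: 1 -> miss, frames (1)
pos 2: 2 -> miss, frames (1 2)
pos 3: 1 -> hit
pos 4: 3 -> miss, frames (1 2 3)
pos 5: 7 -> miss, evict 2, frames (1 3 7)
pos 6: 3 -> hit
pos 7: 2 -> miss, evict 7, frames (1 3 2)
pos 8: 7 -> miss, evict 2, frames (1 3 7)
pos 9: 6 -> miss, evict 7, frames (1 3 6)
pos 10: 2 -> miss, evict 6, frames (1 3 2)
At position 10, page 6 is evicted.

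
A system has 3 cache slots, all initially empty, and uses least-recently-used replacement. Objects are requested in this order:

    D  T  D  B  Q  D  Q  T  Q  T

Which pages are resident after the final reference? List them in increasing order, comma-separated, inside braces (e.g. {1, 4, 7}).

D -> miss, frames {D}
T -> miss, frames {D,T}
D -> hit
B -> miss, frames {T,D,B}
Q -> miss, evict T, frames {D,B,Q}
D -> hit
Q -> hit
T -> miss, evict B, frames {D,Q,T}
Q -> hit
T -> hit

{D, Q, T}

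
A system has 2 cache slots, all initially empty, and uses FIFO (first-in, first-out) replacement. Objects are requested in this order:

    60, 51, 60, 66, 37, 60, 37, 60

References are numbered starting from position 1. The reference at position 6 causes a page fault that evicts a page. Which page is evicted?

66

pos 1: 60 -> miss, frames [60]
pos 2: 51 -> miss, frames [60, 51]
pos 3: 60 -> hit
pos 4: 66 -> miss, evict 60, frames [51, 66]
pos 5: 37 -> miss, evict 51, frames [66, 37]
pos 6: 60 -> miss, evict 66, frames [37, 60]
At position 6, page 66 is evicted.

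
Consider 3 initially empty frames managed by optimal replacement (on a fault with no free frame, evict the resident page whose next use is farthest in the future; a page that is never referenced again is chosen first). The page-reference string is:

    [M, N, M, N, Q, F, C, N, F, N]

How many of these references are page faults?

M → fault, frames (M)
N → fault, frames (M N)
M → hit
N → hit
Q → fault, frames (M N Q)
F → fault, evict Q, frames (M N F)
C → fault, evict M, frames (N F C)
N → hit
F → hit
N → hit
Page faults: 5.

5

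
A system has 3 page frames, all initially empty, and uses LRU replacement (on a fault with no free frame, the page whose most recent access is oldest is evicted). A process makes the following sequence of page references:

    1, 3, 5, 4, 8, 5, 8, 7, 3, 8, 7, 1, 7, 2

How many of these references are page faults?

9

1 -> miss, frames {1}
3 -> miss, frames {1,3}
5 -> miss, frames {1,3,5}
4 -> miss, evict 1, frames {3,5,4}
8 -> miss, evict 3, frames {5,4,8}
5 -> hit
8 -> hit
7 -> miss, evict 4, frames {5,8,7}
3 -> miss, evict 5, frames {8,7,3}
8 -> hit
7 -> hit
1 -> miss, evict 3, frames {8,7,1}
7 -> hit
2 -> miss, evict 8, frames {1,7,2}
Page faults: 9.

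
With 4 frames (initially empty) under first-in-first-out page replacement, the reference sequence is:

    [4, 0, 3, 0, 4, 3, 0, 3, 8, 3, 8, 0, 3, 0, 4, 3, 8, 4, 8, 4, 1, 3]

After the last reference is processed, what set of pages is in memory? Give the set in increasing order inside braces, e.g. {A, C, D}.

{0, 1, 3, 8}

4 -> miss, frames (4)
0 -> miss, frames (4 0)
3 -> miss, frames (4 0 3)
0 -> hit
4 -> hit
3 -> hit
0 -> hit
3 -> hit
8 -> miss, frames (4 0 3 8)
3 -> hit
8 -> hit
0 -> hit
3 -> hit
0 -> hit
4 -> hit
3 -> hit
8 -> hit
4 -> hit
8 -> hit
4 -> hit
1 -> miss, evict 4, frames (0 3 8 1)
3 -> hit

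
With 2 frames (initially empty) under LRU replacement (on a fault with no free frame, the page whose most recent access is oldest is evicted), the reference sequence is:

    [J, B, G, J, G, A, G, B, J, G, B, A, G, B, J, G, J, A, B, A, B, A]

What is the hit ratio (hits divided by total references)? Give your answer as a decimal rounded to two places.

J → miss, frames (J)
B → miss, frames (J B)
G → miss, evict J, frames (B G)
J → miss, evict B, frames (G J)
G → hit
A → miss, evict J, frames (G A)
G → hit
B → miss, evict A, frames (G B)
J → miss, evict G, frames (B J)
G → miss, evict B, frames (J G)
B → miss, evict J, frames (G B)
A → miss, evict G, frames (B A)
G → miss, evict B, frames (A G)
B → miss, evict A, frames (G B)
J → miss, evict G, frames (B J)
G → miss, evict B, frames (J G)
J → hit
A → miss, evict G, frames (J A)
B → miss, evict J, frames (A B)
A → hit
B → hit
A → hit
Hits: 6 of 22 references → 6/22 = 0.2727.

0.27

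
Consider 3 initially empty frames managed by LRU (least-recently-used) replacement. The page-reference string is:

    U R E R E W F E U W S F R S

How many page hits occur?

U -> miss, frames [U]
R -> miss, frames [U, R]
E -> miss, frames [U, R, E]
R -> hit
E -> hit
W -> miss, evict U, frames [R, E, W]
F -> miss, evict R, frames [E, W, F]
E -> hit
U -> miss, evict W, frames [F, E, U]
W -> miss, evict F, frames [E, U, W]
S -> miss, evict E, frames [U, W, S]
F -> miss, evict U, frames [W, S, F]
R -> miss, evict W, frames [S, F, R]
S -> hit
Hits: 4.

4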